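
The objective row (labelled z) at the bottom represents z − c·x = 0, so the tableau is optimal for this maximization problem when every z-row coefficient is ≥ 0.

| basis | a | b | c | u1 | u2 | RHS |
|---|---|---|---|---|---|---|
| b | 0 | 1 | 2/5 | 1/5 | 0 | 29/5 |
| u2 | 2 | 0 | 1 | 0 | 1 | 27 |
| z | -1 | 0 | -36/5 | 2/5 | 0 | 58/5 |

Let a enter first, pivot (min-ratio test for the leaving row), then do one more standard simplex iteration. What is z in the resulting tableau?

489/4

Ratio test on column a — row 1: entry 0 ≤ 0; row 2: 27/2 = 27/2. Minimum is 27/2 at row 2 (u2 leaves); pivot element 2.
Pivot on row 2; the z-row RHS becomes 58/5 − (-1)·(27/2) = 251/10.
Next entering variable (most negative z-row entry -67/10): c.
Ratio test on column c — row 1: (29/5)/(2/5) = 29/2; row 2: (27/2)/(1/2) = 27. Minimum is 29/2 at row 1 (b leaves); pivot element 2/5.
After the second pivot the z-row RHS is 251/10 − (-67/10)·(29/2) = 489/4.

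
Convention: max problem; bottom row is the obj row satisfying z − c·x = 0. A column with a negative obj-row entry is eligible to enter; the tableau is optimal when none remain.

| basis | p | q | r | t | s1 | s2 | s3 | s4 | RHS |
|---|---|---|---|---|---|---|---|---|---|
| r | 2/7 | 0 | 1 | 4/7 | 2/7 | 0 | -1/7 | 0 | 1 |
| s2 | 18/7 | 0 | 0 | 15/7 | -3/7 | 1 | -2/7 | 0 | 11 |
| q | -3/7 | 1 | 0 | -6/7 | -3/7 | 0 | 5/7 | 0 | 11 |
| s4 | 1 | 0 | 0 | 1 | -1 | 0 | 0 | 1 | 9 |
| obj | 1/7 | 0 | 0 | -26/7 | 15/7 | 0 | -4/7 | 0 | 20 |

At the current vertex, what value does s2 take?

11

s2 is basic (row 2); its value is the RHS of that row, 11.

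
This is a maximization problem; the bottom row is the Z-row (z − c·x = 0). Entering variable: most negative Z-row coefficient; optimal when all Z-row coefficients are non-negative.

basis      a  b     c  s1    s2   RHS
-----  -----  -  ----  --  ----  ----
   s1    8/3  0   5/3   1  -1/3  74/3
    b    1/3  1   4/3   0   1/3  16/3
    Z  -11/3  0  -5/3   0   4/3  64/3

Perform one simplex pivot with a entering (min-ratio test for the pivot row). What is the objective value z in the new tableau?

Ratio test on column a — row 1: (74/3)/(8/3) = 37/4; row 2: (16/3)/(1/3) = 16. Minimum is 37/4 at row 1 (s1 leaves); pivot element 8/3.
Pivot on row 1; the Z-row RHS becomes 64/3 − (-11/3)·(37/4) = 221/4.

221/4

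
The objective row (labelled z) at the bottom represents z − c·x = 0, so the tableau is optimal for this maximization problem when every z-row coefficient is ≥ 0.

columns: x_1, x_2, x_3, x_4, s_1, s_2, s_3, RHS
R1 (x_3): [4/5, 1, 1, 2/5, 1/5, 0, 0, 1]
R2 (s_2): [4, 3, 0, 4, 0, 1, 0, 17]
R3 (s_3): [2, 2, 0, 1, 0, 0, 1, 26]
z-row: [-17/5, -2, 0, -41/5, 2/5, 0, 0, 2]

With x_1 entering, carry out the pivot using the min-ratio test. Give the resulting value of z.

25/4

Ratio test on column x_1 — row 1: 1/(4/5) = 5/4; row 2: 17/4 = 17/4; row 3: 26/2 = 13. Minimum is 5/4 at row 1 (x_3 leaves); pivot element 4/5.
Pivot on row 1; the z-row RHS becomes 2 − (-17/5)·(5/4) = 25/4.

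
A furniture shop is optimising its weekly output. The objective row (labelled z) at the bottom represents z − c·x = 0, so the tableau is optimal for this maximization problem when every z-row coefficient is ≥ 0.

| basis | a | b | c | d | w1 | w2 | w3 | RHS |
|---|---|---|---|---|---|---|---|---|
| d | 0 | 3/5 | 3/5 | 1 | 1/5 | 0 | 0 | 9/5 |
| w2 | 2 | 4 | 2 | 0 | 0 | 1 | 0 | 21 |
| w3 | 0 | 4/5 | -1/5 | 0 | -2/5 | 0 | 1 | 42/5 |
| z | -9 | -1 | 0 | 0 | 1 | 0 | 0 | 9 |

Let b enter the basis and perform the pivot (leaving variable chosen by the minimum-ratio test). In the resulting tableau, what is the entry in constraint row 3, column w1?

-2/3

Ratio test on column b — row 1: (9/5)/(3/5) = 3; row 2: 21/4 = 21/4; row 3: (42/5)/(4/5) = 21/2. Minimum is 3 at row 1 (d leaves); pivot element 3/5.
Divide row 1 by 3/5; eliminate column b from the other rows.
Row 3 update in column w1: -2/5 − (4/5)·(1/3) = -2/3.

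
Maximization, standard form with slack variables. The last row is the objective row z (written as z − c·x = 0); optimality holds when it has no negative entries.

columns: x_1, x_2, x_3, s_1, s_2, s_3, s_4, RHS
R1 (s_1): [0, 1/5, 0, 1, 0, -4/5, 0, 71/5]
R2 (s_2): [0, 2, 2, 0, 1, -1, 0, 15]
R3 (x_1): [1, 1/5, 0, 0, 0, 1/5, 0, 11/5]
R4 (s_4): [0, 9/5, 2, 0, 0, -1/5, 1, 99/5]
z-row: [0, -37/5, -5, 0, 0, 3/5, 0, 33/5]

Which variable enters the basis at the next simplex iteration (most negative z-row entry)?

Negative z-row entries: x_2: -37/5, x_3: -5.
The most negative is -37/5 in column x_2, so x_2 enters.

x_2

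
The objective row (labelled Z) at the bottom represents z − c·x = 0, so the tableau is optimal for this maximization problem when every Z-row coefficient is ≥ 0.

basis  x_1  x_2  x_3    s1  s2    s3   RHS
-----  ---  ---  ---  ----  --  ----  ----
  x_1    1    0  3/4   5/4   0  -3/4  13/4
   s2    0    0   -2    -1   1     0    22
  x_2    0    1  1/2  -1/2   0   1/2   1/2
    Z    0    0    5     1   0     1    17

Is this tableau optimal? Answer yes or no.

Every Z-row coefficient is ≥ 0, so the tableau is optimal.

yes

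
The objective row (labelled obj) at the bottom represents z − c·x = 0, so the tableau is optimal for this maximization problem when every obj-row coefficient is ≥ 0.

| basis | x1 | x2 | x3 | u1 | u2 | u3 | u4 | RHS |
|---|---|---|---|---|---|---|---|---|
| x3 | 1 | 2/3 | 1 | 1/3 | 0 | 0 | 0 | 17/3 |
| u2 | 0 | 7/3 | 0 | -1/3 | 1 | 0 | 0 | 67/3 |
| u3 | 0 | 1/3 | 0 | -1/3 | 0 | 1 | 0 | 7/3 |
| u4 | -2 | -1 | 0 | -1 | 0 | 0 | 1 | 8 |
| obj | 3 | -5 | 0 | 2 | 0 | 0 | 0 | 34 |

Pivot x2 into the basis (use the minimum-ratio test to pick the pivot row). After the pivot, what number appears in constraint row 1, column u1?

Ratio test on column x2 — row 1: (17/3)/(2/3) = 17/2; row 2: (67/3)/(7/3) = 67/7; row 3: (7/3)/(1/3) = 7; row 4: entry -1 ≤ 0. Minimum is 7 at row 3 (u3 leaves); pivot element 1/3.
Divide row 3 by 1/3; eliminate column x2 from the other rows.
Row 1 update in column u1: 1/3 − (2/3)·(-1) = 1.

1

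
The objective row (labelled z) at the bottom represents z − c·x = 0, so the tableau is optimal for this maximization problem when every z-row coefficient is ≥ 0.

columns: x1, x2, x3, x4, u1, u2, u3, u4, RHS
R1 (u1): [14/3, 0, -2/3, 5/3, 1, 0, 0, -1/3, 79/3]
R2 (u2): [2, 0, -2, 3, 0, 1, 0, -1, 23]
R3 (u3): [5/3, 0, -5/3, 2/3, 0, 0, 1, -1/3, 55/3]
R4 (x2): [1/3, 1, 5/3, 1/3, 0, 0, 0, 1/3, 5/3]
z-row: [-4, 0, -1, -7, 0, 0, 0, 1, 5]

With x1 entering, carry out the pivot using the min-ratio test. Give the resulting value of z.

25

Ratio test on column x1 — row 1: (79/3)/(14/3) = 79/14; row 2: 23/2 = 23/2; row 3: (55/3)/(5/3) = 11; row 4: (5/3)/(1/3) = 5. Minimum is 5 at row 4 (x2 leaves); pivot element 1/3.
Pivot on row 4; the z-row RHS becomes 5 − (-4)·5 = 25.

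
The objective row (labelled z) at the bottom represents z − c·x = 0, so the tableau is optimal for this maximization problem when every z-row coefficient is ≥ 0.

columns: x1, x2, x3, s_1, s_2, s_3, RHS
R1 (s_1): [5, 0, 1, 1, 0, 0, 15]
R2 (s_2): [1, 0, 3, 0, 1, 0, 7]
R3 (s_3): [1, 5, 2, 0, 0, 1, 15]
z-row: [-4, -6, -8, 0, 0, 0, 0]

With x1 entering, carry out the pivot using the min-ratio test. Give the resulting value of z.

Ratio test on column x1 — row 1: 15/5 = 3; row 2: 7/1 = 7; row 3: 15/1 = 15. Minimum is 3 at row 1 (s_1 leaves); pivot element 5.
Pivot on row 1; the z-row RHS becomes 0 − (-4)·3 = 12.

12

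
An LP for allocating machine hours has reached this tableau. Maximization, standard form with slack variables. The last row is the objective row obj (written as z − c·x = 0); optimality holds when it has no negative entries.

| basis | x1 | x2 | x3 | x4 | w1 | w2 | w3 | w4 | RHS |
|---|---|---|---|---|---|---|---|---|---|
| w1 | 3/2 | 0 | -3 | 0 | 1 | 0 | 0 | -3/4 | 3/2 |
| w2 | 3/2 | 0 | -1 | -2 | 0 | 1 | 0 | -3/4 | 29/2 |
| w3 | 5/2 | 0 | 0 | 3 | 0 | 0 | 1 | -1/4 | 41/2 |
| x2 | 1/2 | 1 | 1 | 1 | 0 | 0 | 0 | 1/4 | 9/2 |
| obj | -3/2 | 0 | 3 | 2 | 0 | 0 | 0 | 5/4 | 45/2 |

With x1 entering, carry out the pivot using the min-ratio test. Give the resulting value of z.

24

Ratio test on column x1 — row 1: (3/2)/(3/2) = 1; row 2: (29/2)/(3/2) = 29/3; row 3: (41/2)/(5/2) = 41/5; row 4: (9/2)/(1/2) = 9. Minimum is 1 at row 1 (w1 leaves); pivot element 3/2.
Pivot on row 1; the obj-row RHS becomes 45/2 − (-3/2)·1 = 24.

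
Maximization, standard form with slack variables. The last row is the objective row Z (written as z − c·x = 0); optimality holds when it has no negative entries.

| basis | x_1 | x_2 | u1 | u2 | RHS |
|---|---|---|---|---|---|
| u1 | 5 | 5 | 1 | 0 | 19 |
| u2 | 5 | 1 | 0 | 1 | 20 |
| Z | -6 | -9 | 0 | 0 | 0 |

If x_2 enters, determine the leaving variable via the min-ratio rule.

u1

Column x_2 entries and ratios — u1: 19/5 = 19/5; u2: 20/1 = 20.
Smallest ratio is 19/5 in the row of u1, so u1 leaves.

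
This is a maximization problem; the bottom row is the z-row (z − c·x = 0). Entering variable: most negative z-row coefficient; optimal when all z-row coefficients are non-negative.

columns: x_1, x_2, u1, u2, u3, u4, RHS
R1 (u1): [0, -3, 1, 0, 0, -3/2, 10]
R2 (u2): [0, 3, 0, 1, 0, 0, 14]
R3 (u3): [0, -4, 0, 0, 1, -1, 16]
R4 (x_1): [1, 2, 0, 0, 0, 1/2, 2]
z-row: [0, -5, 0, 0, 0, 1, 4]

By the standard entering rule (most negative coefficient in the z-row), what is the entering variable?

Negative z-row entries: x_2: -5.
The most negative is -5 in column x_2, so x_2 enters.

x_2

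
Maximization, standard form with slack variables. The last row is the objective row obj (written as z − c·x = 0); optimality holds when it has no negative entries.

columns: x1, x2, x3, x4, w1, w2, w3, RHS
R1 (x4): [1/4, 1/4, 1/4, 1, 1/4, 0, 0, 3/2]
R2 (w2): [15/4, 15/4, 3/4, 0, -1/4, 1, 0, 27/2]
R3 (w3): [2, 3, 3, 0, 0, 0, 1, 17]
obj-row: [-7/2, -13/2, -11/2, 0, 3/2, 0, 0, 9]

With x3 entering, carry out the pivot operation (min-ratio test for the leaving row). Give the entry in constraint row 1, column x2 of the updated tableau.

0

Ratio test on column x3 — row 1: (3/2)/(1/4) = 6; row 2: (27/2)/(3/4) = 18; row 3: 17/3 = 17/3. Minimum is 17/3 at row 3 (w3 leaves); pivot element 3.
Divide row 3 by 3; eliminate column x3 from the other rows.
Row 1 update in column x2: 1/4 − (1/4)·1 = 0.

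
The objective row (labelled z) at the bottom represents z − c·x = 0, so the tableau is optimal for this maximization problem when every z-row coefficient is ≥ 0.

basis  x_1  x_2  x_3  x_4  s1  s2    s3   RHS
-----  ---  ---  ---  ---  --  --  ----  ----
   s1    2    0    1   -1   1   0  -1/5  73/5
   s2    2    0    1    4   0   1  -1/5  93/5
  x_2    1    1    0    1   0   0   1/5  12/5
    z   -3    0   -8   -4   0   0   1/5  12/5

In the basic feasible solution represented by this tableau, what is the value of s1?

73/5

s1 is basic (row 1); its value is the RHS of that row, 73/5.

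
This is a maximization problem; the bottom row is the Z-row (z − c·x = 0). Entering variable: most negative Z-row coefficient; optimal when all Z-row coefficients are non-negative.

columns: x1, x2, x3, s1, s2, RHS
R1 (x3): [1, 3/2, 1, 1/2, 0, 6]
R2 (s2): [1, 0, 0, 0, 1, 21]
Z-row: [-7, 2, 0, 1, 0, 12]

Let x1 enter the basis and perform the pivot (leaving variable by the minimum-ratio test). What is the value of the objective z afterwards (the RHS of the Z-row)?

Ratio test on column x1 — row 1: 6/1 = 6; row 2: 21/1 = 21. Minimum is 6 at row 1 (x3 leaves); pivot element 1.
Pivot on row 1; the Z-row RHS becomes 12 − (-7)·6 = 54.

54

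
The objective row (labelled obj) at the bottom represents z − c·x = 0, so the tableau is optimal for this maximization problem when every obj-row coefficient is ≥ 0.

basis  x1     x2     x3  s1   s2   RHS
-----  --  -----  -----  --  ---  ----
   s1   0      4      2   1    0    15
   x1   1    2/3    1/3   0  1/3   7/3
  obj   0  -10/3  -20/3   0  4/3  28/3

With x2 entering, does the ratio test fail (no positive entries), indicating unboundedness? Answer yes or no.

Column x2 has positive entries in row(s) 1, 2, so the ratio test bounds it — not unbounded.

no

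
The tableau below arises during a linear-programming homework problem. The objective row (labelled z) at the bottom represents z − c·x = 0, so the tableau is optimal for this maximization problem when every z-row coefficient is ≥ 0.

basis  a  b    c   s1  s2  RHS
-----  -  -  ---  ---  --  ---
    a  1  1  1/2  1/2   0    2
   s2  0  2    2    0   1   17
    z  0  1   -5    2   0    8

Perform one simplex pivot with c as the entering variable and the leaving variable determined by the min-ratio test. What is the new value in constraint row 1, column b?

Ratio test on column c — row 1: 2/(1/2) = 4; row 2: 17/2 = 17/2. Minimum is 4 at row 1 (a leaves); pivot element 1/2.
Divide row 1 by 1/2; eliminate column c from the other rows.
In the new row 1, the b entry is the old entry divided by the pivot: 1/(1/2) = 2.

2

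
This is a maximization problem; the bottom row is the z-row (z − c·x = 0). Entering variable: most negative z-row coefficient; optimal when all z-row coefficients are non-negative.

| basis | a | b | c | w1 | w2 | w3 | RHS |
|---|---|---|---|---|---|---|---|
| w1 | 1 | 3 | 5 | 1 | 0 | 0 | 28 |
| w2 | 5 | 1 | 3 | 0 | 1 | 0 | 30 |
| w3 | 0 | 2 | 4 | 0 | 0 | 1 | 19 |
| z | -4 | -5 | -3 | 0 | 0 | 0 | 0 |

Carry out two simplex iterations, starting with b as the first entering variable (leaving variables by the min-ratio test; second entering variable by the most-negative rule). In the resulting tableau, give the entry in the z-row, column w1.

Ratio test on column b — row 1: 28/3 = 28/3; row 2: 30/1 = 30; row 3: 19/2 = 19/2. Minimum is 28/3 at row 1 (w1 leaves); pivot element 3.
Divide row 1 by 3; eliminate column b from the other rows.
Second iteration: most negative z-row entry is -7/3 in column a, so a enters.
Ratio test on column a — row 1: (28/3)/(1/3) = 28; row 2: (62/3)/(14/3) = 31/7; row 3: entry -2/3 ≤ 0. Minimum is 31/7 at row 2 (w2 leaves); pivot element 14/3.
Divide row 2 by 14/3; eliminate column a from the other rows.
After both pivots, the entry at the z-row, column w1 is 3/2.

3/2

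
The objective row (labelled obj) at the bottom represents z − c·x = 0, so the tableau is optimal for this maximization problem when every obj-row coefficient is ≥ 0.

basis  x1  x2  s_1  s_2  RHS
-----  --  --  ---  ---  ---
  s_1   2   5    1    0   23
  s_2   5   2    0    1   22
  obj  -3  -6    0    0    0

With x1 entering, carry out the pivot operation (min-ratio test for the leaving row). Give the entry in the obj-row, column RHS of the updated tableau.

66/5

Ratio test on column x1 — row 1: 23/2 = 23/2; row 2: 22/5 = 22/5. Minimum is 22/5 at row 2 (s_2 leaves); pivot element 5.
Divide row 2 by 5; eliminate column x1 from the other rows.
obj-row update in column RHS: 0 − (-3)·(22/5) = 66/5.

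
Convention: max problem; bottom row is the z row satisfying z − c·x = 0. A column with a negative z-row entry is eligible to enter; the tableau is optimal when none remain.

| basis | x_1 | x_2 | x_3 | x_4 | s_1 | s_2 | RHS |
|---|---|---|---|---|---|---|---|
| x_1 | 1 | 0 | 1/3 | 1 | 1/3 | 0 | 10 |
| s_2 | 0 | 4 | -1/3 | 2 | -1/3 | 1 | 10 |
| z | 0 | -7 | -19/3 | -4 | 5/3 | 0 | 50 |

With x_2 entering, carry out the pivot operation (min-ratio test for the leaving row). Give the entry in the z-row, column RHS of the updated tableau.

135/2

Ratio test on column x_2 — row 1: entry 0 ≤ 0; row 2: 10/4 = 5/2. Minimum is 5/2 at row 2 (s_2 leaves); pivot element 4.
Divide row 2 by 4; eliminate column x_2 from the other rows.
z-row update in column RHS: 50 − (-7)·(5/2) = 135/2.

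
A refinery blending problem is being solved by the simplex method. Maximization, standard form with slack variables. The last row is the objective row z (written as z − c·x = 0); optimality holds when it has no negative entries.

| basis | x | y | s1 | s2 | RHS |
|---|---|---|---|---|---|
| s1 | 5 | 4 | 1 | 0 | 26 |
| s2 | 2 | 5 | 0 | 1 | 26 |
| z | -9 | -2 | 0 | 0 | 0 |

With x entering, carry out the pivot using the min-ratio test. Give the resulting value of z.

Ratio test on column x — row 1: 26/5 = 26/5; row 2: 26/2 = 13. Minimum is 26/5 at row 1 (s1 leaves); pivot element 5.
Pivot on row 1; the z-row RHS becomes 0 − (-9)·(26/5) = 234/5.

234/5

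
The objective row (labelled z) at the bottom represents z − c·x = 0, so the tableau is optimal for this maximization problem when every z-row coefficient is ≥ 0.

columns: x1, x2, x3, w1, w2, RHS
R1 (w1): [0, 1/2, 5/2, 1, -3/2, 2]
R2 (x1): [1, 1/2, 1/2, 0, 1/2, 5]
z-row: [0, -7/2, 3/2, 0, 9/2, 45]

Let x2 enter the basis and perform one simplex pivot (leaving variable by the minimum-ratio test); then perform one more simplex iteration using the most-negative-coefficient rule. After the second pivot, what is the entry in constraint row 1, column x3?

2

Ratio test on column x2 — row 1: 2/(1/2) = 4; row 2: 5/(1/2) = 10. Minimum is 4 at row 1 (w1 leaves); pivot element 1/2.
Divide row 1 by 1/2; eliminate column x2 from the other rows.
Second iteration: most negative z-row entry is -6 in column w2, so w2 enters.
Ratio test on column w2 — row 1: entry -3 ≤ 0; row 2: 3/2 = 3/2. Minimum is 3/2 at row 2 (x1 leaves); pivot element 2.
Divide row 2 by 2; eliminate column w2 from the other rows.
After both pivots, the entry at constraint row 1, column x3 is 2.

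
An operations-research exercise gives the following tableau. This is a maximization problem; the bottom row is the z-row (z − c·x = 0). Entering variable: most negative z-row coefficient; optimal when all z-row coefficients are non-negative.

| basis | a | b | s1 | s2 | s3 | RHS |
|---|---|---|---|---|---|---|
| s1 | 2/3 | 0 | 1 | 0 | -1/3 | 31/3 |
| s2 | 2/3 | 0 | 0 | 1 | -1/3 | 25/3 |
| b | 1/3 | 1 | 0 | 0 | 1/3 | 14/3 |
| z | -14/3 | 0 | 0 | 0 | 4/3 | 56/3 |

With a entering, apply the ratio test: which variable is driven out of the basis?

Column a entries and ratios — s1: (31/3)/(2/3) = 31/2; s2: (25/3)/(2/3) = 25/2; b: (14/3)/(1/3) = 14.
Smallest ratio is 25/2 in the row of s2, so s2 leaves.

s2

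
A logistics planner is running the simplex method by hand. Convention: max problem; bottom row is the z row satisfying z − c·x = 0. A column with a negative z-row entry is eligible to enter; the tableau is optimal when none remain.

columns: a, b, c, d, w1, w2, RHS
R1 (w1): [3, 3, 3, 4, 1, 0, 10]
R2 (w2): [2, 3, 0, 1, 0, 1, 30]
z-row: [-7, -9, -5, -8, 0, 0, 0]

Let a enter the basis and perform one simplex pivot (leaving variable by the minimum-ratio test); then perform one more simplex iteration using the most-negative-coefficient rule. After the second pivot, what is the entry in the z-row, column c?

Ratio test on column a — row 1: 10/3 = 10/3; row 2: 30/2 = 15. Minimum is 10/3 at row 1 (w1 leaves); pivot element 3.
Divide row 1 by 3; eliminate column a from the other rows.
Second iteration: most negative z-row entry is -2 in column b, so b enters.
Ratio test on column b — row 1: (10/3)/1 = 10/3; row 2: (70/3)/1 = 70/3. Minimum is 10/3 at row 1 (a leaves); pivot element 1.
Divide row 1 by 1; eliminate column b from the other rows.
After both pivots, the entry at the z-row, column c is 4.

4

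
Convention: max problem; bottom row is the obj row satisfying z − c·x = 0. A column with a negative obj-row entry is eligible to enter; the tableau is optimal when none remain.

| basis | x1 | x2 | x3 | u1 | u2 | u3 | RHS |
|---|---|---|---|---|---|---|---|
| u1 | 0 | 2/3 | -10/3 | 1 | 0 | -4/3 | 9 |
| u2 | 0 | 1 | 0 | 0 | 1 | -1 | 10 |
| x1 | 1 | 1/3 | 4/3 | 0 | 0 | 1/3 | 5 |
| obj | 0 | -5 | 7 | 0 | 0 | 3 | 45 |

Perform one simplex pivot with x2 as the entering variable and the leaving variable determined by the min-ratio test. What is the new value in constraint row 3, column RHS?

5/3

Ratio test on column x2 — row 1: 9/(2/3) = 27/2; row 2: 10/1 = 10; row 3: 5/(1/3) = 15. Minimum is 10 at row 2 (u2 leaves); pivot element 1.
Divide row 2 by 1; eliminate column x2 from the other rows.
Row 3 update in column RHS: 5 − (1/3)·10 = 5/3.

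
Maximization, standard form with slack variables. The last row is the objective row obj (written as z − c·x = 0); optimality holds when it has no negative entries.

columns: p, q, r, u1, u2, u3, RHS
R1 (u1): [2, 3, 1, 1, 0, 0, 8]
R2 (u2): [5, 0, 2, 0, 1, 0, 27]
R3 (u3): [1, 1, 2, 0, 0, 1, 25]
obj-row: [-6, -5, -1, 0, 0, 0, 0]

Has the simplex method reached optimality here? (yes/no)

The obj-row has a negative entry -6 in column p, so it is not optimal.

no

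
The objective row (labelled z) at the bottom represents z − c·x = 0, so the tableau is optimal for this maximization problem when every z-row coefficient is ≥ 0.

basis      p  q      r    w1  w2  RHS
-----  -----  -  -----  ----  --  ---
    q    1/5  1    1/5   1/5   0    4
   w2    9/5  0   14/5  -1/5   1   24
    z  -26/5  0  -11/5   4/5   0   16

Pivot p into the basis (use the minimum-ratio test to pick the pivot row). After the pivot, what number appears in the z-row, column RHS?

256/3

Ratio test on column p — row 1: 4/(1/5) = 20; row 2: 24/(9/5) = 40/3. Minimum is 40/3 at row 2 (w2 leaves); pivot element 9/5.
Divide row 2 by 9/5; eliminate column p from the other rows.
z-row update in column RHS: 16 − (-26/5)·(40/3) = 256/3.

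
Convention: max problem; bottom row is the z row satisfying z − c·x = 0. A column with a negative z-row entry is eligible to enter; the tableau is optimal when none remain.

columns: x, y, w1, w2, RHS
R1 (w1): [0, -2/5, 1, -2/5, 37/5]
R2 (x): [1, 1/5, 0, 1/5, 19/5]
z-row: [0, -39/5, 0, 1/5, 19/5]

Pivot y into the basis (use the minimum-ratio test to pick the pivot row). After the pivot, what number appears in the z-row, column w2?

Ratio test on column y — row 1: entry -2/5 ≤ 0; row 2: (19/5)/(1/5) = 19. Minimum is 19 at row 2 (x leaves); pivot element 1/5.
Divide row 2 by 1/5; eliminate column y from the other rows.
z-row update in column w2: 1/5 − (-39/5)·1 = 8.

8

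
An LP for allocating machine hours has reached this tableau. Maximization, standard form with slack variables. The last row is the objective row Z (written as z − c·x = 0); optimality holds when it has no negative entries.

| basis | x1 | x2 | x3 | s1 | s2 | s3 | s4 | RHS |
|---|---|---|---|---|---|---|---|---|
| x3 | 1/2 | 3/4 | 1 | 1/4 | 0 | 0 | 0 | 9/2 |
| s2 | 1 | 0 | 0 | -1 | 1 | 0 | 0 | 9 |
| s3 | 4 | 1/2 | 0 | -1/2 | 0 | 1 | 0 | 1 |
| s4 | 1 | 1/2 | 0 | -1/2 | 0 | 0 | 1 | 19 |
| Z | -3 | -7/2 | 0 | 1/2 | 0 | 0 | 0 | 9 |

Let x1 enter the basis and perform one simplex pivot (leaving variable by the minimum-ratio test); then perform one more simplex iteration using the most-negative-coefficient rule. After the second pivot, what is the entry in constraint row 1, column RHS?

Ratio test on column x1 — row 1: (9/2)/(1/2) = 9; row 2: 9/1 = 9; row 3: 1/4 = 1/4; row 4: 19/1 = 19. Minimum is 1/4 at row 3 (s3 leaves); pivot element 4.
Divide row 3 by 4; eliminate column x1 from the other rows.
Second iteration: most negative Z-row entry is -25/8 in column x2, so x2 enters.
Ratio test on column x2 — row 1: (35/8)/(11/16) = 70/11; row 2: entry -1/8 ≤ 0; row 3: (1/4)/(1/8) = 2; row 4: (75/4)/(3/8) = 50. Minimum is 2 at row 3 (x1 leaves); pivot element 1/8.
Divide row 3 by 1/8; eliminate column x2 from the other rows.
After both pivots, the entry at constraint row 1, column RHS is 3.

3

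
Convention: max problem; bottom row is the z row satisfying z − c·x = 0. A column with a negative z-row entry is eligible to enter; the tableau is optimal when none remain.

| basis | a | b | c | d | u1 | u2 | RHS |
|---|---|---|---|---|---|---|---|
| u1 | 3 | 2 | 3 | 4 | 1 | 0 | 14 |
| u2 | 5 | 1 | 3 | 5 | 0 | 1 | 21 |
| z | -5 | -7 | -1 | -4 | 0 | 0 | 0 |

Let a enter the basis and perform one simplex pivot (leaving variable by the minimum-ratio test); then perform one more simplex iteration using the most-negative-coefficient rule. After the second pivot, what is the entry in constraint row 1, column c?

Ratio test on column a — row 1: 14/3 = 14/3; row 2: 21/5 = 21/5. Minimum is 21/5 at row 2 (u2 leaves); pivot element 5.
Divide row 2 by 5; eliminate column a from the other rows.
Second iteration: most negative z-row entry is -6 in column b, so b enters.
Ratio test on column b — row 1: (7/5)/(7/5) = 1; row 2: (21/5)/(1/5) = 21. Minimum is 1 at row 1 (u1 leaves); pivot element 7/5.
Divide row 1 by 7/5; eliminate column b from the other rows.
After both pivots, the entry at constraint row 1, column c is 6/7.

6/7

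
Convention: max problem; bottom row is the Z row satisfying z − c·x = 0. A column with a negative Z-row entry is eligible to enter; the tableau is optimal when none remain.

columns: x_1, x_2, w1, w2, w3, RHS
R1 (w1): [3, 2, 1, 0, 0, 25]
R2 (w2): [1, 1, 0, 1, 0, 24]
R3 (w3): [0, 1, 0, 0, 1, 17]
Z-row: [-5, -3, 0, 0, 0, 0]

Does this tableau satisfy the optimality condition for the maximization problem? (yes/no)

no

The Z-row has a negative entry -5 in column x_1, so it is not optimal.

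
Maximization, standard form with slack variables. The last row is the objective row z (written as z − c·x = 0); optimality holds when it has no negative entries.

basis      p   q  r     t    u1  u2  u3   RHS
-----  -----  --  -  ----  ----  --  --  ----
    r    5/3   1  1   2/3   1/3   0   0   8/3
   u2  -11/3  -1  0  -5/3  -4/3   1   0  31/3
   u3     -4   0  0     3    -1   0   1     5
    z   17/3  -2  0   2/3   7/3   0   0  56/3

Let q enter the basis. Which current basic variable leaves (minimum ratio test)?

Column q entries and ratios — r: (8/3)/1 = 8/3; u2: -1 ≤ 0, skip; u3: 0 ≤ 0, skip.
Smallest ratio is 8/3 in the row of r, so r leaves.

r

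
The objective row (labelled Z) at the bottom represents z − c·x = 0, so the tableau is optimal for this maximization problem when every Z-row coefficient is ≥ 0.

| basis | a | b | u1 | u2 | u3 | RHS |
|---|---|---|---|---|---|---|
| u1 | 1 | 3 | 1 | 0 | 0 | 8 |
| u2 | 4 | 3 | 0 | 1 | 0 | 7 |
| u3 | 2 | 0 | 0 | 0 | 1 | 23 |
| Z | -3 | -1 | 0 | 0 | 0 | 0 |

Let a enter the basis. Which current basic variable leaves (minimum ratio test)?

u2

Column a entries and ratios — u1: 8/1 = 8; u2: 7/4 = 7/4; u3: 23/2 = 23/2.
Smallest ratio is 7/4 in the row of u2, so u2 leaves.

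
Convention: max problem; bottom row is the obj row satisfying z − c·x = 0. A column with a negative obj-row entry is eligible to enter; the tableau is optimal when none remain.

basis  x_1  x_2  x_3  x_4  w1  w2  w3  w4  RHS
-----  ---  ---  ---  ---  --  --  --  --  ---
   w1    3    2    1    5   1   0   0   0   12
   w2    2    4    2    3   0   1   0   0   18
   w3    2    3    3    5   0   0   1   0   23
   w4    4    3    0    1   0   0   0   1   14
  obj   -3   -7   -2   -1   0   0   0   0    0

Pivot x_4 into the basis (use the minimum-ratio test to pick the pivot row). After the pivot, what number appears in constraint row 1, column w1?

1/5

Ratio test on column x_4 — row 1: 12/5 = 12/5; row 2: 18/3 = 6; row 3: 23/5 = 23/5; row 4: 14/1 = 14. Minimum is 12/5 at row 1 (w1 leaves); pivot element 5.
Divide row 1 by 5; eliminate column x_4 from the other rows.
In the new row 1, the w1 entry is the old entry divided by the pivot: 1/5 = 1/5.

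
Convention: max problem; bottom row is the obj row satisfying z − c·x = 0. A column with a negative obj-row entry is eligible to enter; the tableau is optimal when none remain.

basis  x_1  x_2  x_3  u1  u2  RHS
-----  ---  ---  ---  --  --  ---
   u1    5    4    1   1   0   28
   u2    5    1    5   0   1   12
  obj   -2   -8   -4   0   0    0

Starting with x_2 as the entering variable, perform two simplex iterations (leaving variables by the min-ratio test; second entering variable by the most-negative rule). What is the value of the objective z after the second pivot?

Ratio test on column x_2 — row 1: 28/4 = 7; row 2: 12/1 = 12. Minimum is 7 at row 1 (u1 leaves); pivot element 4.
Pivot on row 1; the obj-row RHS becomes 0 − (-8)·7 = 56.
Next entering variable (most negative obj-row entry -2): x_3.
Ratio test on column x_3 — row 1: 7/(1/4) = 28; row 2: 5/(19/4) = 20/19. Minimum is 20/19 at row 2 (u2 leaves); pivot element 19/4.
After the second pivot the obj-row RHS is 56 − (-2)·(20/19) = 1104/19.

1104/19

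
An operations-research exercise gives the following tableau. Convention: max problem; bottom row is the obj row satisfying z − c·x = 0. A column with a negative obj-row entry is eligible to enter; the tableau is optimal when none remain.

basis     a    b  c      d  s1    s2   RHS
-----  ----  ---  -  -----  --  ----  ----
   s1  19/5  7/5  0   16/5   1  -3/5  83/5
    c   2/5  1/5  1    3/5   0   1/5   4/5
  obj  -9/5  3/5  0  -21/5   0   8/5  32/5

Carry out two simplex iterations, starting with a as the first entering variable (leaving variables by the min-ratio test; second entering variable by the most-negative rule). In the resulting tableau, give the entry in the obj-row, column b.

Ratio test on column a — row 1: (83/5)/(19/5) = 83/19; row 2: (4/5)/(2/5) = 2. Minimum is 2 at row 2 (c leaves); pivot element 2/5.
Divide row 2 by 2/5; eliminate column a from the other rows.
Second iteration: most negative obj-row entry is -3/2 in column d, so d enters.
Ratio test on column d — row 1: entry -5/2 ≤ 0; row 2: 2/(3/2) = 4/3. Minimum is 4/3 at row 2 (a leaves); pivot element 3/2.
Divide row 2 by 3/2; eliminate column d from the other rows.
After both pivots, the entry at the obj-row, column b is 2.

2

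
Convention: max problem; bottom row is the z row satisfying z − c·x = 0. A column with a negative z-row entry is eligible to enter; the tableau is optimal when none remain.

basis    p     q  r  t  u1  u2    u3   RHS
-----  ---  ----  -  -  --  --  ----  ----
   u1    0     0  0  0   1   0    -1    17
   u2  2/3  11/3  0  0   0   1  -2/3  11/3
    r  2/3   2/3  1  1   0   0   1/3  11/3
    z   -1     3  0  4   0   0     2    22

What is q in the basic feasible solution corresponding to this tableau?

q is not in the basis, so in the current basic feasible solution q = 0.

0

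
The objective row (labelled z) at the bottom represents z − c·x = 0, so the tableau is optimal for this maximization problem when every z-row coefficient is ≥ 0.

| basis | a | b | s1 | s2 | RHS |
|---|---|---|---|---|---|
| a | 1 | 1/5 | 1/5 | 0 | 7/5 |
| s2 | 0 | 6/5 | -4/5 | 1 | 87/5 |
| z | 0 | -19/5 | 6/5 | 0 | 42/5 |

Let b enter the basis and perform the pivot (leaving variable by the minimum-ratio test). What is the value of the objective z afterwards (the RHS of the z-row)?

35

Ratio test on column b — row 1: (7/5)/(1/5) = 7; row 2: (87/5)/(6/5) = 29/2. Minimum is 7 at row 1 (a leaves); pivot element 1/5.
Pivot on row 1; the z-row RHS becomes 42/5 − (-19/5)·7 = 35.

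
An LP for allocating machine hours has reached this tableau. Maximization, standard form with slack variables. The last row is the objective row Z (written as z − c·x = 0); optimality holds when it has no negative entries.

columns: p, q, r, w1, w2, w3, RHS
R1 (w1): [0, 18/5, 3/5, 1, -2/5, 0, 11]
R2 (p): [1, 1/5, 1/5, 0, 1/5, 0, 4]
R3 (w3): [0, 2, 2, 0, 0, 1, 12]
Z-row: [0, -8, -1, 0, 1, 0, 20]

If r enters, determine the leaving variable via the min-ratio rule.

w3

Column r entries and ratios — w1: 11/(3/5) = 55/3; p: 4/(1/5) = 20; w3: 12/2 = 6.
Smallest ratio is 6 in the row of w3, so w3 leaves.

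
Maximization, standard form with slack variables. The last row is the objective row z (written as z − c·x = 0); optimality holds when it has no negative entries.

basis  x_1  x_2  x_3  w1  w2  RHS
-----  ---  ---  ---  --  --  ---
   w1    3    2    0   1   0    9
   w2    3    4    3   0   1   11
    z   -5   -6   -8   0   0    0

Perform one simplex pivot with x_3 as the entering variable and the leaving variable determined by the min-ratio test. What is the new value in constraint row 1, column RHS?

9

Ratio test on column x_3 — row 1: entry 0 ≤ 0; row 2: 11/3 = 11/3. Minimum is 11/3 at row 2 (w2 leaves); pivot element 3.
Divide row 2 by 3; eliminate column x_3 from the other rows.
Row 1 update in column RHS: 9 − 0·(11/3) = 9.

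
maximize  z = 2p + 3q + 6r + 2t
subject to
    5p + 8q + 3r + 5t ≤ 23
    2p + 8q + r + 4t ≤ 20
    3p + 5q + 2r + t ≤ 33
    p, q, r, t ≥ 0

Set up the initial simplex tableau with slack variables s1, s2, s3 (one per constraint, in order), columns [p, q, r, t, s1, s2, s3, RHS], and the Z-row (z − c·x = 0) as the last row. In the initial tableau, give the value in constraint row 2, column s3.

Slack s3 belongs to constraint 3; its column is the unit vector e_3, so the entry in row 2 is 0.

0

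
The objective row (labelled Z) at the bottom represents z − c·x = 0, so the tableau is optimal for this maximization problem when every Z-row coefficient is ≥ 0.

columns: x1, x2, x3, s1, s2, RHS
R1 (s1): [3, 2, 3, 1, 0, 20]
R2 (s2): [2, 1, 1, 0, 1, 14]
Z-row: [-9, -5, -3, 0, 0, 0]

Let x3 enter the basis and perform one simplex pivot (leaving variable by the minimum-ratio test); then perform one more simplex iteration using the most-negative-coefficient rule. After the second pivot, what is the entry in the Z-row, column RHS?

Ratio test on column x3 — row 1: 20/3 = 20/3; row 2: 14/1 = 14. Minimum is 20/3 at row 1 (s1 leaves); pivot element 3.
Divide row 1 by 3; eliminate column x3 from the other rows.
Second iteration: most negative Z-row entry is -6 in column x1, so x1 enters.
Ratio test on column x1 — row 1: (20/3)/1 = 20/3; row 2: (22/3)/1 = 22/3. Minimum is 20/3 at row 1 (x3 leaves); pivot element 1.
Divide row 1 by 1; eliminate column x1 from the other rows.
After both pivots, the entry at the Z-row, column RHS is 60.

60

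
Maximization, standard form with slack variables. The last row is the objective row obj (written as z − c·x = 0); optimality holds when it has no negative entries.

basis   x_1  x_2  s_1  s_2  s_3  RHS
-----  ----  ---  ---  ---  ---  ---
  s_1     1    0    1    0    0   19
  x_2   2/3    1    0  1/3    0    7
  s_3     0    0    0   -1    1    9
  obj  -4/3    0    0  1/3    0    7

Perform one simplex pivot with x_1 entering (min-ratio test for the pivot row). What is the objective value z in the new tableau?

Ratio test on column x_1 — row 1: 19/1 = 19; row 2: 7/(2/3) = 21/2; row 3: entry 0 ≤ 0. Minimum is 21/2 at row 2 (x_2 leaves); pivot element 2/3.
Pivot on row 2; the obj-row RHS becomes 7 − (-4/3)·(21/2) = 21.

21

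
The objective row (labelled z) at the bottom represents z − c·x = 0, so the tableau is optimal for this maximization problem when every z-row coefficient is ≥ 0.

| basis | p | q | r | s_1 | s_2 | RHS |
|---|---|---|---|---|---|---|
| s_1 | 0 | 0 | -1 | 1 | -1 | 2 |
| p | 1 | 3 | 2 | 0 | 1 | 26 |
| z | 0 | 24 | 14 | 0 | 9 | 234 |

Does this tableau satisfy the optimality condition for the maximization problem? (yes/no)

Every z-row coefficient is ≥ 0, so the tableau is optimal.

yes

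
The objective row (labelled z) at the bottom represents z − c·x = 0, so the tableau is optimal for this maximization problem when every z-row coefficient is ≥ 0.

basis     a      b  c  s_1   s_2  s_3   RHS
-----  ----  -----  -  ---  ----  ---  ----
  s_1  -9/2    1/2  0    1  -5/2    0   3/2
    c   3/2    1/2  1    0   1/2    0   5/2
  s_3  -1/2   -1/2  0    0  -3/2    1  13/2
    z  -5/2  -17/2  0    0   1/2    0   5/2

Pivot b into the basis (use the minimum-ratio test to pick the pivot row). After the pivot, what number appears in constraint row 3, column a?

Ratio test on column b — row 1: (3/2)/(1/2) = 3; row 2: (5/2)/(1/2) = 5; row 3: entry -1/2 ≤ 0. Minimum is 3 at row 1 (s_1 leaves); pivot element 1/2.
Divide row 1 by 1/2; eliminate column b from the other rows.
Row 3 update in column a: -1/2 − (-1/2)·(-9) = -5.

-5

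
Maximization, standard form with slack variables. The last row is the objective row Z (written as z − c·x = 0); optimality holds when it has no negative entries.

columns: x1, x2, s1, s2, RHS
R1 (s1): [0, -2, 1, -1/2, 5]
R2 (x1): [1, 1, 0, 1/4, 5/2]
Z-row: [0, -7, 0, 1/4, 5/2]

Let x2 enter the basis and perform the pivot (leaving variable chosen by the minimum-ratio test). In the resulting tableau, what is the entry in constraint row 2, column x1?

1

Ratio test on column x2 — row 1: entry -2 ≤ 0; row 2: (5/2)/1 = 5/2. Minimum is 5/2 at row 2 (x1 leaves); pivot element 1.
Divide row 2 by 1; eliminate column x2 from the other rows.
In the new row 2, the x1 entry is the old entry divided by the pivot: 1/1 = 1.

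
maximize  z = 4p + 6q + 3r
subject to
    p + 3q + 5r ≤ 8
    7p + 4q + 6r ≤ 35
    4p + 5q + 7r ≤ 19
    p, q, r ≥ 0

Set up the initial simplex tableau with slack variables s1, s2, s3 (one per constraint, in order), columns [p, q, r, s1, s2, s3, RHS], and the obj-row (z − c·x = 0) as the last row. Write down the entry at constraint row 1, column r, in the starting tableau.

Constraint 1 has coefficient 5 on r.

5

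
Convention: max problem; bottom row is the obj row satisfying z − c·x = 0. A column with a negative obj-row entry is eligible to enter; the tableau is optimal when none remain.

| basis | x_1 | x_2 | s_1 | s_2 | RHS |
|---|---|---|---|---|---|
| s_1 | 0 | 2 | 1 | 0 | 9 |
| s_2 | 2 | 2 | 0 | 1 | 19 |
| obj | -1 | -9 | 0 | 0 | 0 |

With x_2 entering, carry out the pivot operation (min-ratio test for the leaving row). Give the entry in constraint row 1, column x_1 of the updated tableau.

0

Ratio test on column x_2 — row 1: 9/2 = 9/2; row 2: 19/2 = 19/2. Minimum is 9/2 at row 1 (s_1 leaves); pivot element 2.
Divide row 1 by 2; eliminate column x_2 from the other rows.
In the new row 1, the x_1 entry is the old entry divided by the pivot: 0/2 = 0.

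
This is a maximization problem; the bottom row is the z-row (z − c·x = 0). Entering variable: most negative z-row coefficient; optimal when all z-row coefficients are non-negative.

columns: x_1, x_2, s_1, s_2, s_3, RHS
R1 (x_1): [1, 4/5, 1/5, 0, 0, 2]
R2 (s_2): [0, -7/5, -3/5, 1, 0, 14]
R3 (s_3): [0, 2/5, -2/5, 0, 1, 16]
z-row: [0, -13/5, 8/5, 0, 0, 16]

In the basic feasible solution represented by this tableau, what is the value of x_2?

0

x_2 is not in the basis, so in the current basic feasible solution x_2 = 0.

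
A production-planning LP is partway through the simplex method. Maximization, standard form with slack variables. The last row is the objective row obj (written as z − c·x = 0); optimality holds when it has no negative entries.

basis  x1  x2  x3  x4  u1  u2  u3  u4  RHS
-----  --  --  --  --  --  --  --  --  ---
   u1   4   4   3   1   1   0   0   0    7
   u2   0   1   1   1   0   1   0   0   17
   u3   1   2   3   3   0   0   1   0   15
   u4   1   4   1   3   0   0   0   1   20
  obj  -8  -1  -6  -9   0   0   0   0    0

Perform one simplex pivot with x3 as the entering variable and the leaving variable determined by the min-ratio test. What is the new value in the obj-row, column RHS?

Ratio test on column x3 — row 1: 7/3 = 7/3; row 2: 17/1 = 17; row 3: 15/3 = 5; row 4: 20/1 = 20. Minimum is 7/3 at row 1 (u1 leaves); pivot element 3.
Divide row 1 by 3; eliminate column x3 from the other rows.
obj-row update in column RHS: 0 − (-6)·(7/3) = 14.

14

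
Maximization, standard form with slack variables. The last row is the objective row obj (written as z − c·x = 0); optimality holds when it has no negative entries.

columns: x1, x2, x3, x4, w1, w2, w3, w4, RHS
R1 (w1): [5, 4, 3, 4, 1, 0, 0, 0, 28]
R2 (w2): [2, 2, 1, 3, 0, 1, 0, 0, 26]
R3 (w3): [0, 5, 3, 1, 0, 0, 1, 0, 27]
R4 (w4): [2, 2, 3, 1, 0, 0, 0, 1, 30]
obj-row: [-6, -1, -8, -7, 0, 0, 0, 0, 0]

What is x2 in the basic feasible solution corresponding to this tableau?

0

x2 is not in the basis, so in the current basic feasible solution x2 = 0.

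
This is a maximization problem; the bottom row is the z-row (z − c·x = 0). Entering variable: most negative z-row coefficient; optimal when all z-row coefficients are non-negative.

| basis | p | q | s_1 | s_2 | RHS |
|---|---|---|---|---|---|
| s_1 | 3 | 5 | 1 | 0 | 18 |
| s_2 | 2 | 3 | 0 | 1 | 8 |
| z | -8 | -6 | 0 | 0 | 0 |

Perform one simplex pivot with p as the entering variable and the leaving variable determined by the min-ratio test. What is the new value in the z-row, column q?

Ratio test on column p — row 1: 18/3 = 6; row 2: 8/2 = 4. Minimum is 4 at row 2 (s_2 leaves); pivot element 2.
Divide row 2 by 2; eliminate column p from the other rows.
z-row update in column q: -6 − (-8)·(3/2) = 6.

6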